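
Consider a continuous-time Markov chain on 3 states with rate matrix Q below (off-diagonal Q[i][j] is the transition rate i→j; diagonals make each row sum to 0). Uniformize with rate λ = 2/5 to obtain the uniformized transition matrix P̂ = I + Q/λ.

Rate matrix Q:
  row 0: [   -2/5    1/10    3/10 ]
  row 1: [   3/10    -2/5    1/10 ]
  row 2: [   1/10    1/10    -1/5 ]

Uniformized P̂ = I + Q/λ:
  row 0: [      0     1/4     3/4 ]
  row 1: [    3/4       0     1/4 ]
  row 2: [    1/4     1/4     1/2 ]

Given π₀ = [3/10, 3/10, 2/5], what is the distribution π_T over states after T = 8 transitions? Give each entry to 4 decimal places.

π = [0.2800, 0.2000, 0.5200]

t=0: π = [0.3000, 0.3000, 0.4000]
t=1: π = [0.3250, 0.1750, 0.5000]
t=2: π = [0.2563, 0.2063, 0.5375]
t=3: π = [0.2891, 0.1984, 0.5125]
t=4: π = [0.2770, 0.2004, 0.5227]
t=5: π = [0.2810, 0.1999, 0.5191]
t=6: π = [0.2797, 0.2000, 0.5203]
t=7: π = [0.2801, 0.2000, 0.5199]
t=8: π = [0.2800, 0.2000, 0.5200]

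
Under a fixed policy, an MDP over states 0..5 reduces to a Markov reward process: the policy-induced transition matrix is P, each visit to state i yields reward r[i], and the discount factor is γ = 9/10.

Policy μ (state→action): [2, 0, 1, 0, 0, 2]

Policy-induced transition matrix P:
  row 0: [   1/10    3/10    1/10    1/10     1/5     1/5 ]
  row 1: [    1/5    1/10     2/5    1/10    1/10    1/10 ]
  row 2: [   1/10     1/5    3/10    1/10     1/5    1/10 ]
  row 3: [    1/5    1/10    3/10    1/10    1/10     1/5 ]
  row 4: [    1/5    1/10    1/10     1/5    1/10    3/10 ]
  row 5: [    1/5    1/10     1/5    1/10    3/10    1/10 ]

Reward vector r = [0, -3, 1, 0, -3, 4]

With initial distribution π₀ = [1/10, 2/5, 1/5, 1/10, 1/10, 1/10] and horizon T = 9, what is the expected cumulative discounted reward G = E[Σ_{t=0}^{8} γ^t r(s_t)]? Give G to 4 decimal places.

t=0: π = [0.1000, 0.4000, 0.2000, 0.1000, 0.1000, 0.1000], E[r] = -0.9000, γ^t·E[r] = -0.900000, running G = -0.900000
t=1: π = [0.1700, 0.1400, 0.2900, 0.1100, 0.1500, 0.1400], E[r] = -0.0200, γ^t·E[r] = -0.018000, running G = -0.918000
t=2: π = [0.1540, 0.1630, 0.2360, 0.1150, 0.1740, 0.1580], E[r] = -0.1430, γ^t·E[r] = -0.115830, running G = -1.033830
t=3: π = [0.1610, 0.1544, 0.2349, 0.1174, 0.1706, 0.1617], E[r] = -0.0933, γ^t·E[r] = -0.068016, running G = -1.101846
t=4: π = [0.1604, 0.1557, 0.2330, 0.1171, 0.1719, 0.1620], E[r] = -0.1021, γ^t·E[r] = -0.066968, running G = -1.168814
t=5: π = [0.1607, 0.1554, 0.2329, 0.1172, 0.1717, 0.1621], E[r] = -0.0999, γ^t·E[r] = -0.058977, running G = -1.227791
t=6: π = [0.1606, 0.1554, 0.2328, 0.1172, 0.1718, 0.1621], E[r] = -0.1002, γ^t·E[r] = -0.053277, running G = -1.281067
t=7: π = [0.1607, 0.1554, 0.2328, 0.1172, 0.1718, 0.1621], E[r] = -0.1002, γ^t·E[r] = -0.047910, running G = -1.328977
t=8: π = [0.1607, 0.1554, 0.2328, 0.1172, 0.1718, 0.1621], E[r] = -0.1002, γ^t·E[r] = -0.043125, running G = -1.372102

G = -1.3721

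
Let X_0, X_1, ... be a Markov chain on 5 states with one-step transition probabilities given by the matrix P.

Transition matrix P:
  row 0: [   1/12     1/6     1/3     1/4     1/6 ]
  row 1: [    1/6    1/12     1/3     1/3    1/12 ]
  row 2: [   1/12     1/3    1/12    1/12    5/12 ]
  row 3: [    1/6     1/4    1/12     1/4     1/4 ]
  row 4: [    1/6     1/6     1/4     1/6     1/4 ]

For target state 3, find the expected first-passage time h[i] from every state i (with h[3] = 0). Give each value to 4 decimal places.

h = [4.8833, 4.4782, 5.5569, 0.0000, 5.2659]

First-step conditioning: h[3] = 0; for i ≠ 3, h[i] = 1 + Σ_k P[i][k]·h[k].
  h[0] = 1 + 1/12·h[0] + 1/6·h[1] + 1/3·h[2] + 1/6·h[4]
  h[1] = 1 + 1/6·h[0] + 1/12·h[1] + 1/3·h[2] + 1/12·h[4]
  h[2] = 1 + 1/12·h[0] + 1/3·h[1] + 1/12·h[2] + 5/12·h[4]
  h[4] = 1 + 1/6·h[0] + 1/6·h[1] + 1/4·h[2] + 1/4·h[4]
Solving the 4×4 linear system over states ≠ 3 gives exactly h = [13092/2681, 12006/2681, 14898/2681, 0, 14118/2681] (h[3] = 0 is the target).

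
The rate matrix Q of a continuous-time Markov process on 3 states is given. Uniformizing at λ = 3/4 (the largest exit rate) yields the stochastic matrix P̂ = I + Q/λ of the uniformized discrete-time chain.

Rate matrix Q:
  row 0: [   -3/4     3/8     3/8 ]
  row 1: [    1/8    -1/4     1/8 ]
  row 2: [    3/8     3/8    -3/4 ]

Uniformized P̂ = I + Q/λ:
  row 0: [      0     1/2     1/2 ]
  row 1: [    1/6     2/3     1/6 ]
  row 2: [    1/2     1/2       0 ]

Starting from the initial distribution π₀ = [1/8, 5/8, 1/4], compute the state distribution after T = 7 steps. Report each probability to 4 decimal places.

t=0: π = [0.1250, 0.6250, 0.2500]
t=1: π = [0.2292, 0.6042, 0.1667]
t=2: π = [0.1840, 0.6007, 0.2153]
t=3: π = [0.2078, 0.6001, 0.1921]
t=4: π = [0.1961, 0.6000, 0.2039]
t=5: π = [0.2020, 0.6000, 0.1980]
t=6: π = [0.1990, 0.6000, 0.2010]
t=7: π = [0.2005, 0.6000, 0.1995]

π = [0.2005, 0.6000, 0.1995]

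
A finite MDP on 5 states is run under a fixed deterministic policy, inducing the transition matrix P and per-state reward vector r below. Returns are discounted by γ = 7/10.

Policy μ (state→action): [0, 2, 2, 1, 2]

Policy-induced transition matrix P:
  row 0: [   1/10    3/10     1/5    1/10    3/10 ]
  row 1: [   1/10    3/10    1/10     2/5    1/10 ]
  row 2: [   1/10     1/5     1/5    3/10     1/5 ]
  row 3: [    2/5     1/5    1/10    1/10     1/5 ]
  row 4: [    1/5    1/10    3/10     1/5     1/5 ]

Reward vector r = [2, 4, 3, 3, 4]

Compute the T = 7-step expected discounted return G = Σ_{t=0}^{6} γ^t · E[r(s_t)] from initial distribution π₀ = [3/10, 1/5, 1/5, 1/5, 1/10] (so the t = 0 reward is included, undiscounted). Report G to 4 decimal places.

t=0: π = [0.3000, 0.2000, 0.2000, 0.2000, 0.1000], E[r] = 3.0000, γ^t·E[r] = 3.000000, running G = 3.000000
t=1: π = [0.1700, 0.2400, 0.1700, 0.2100, 0.2100], E[r] = 3.2800, γ^t·E[r] = 2.296000, running G = 5.296000
t=2: π = [0.1840, 0.2200, 0.1760, 0.2270, 0.1930], E[r] = 3.2290, γ^t·E[r] = 1.582210, running G = 6.878210
t=3: π = [0.1874, 0.2211, 0.1746, 0.2205, 0.1964], E[r] = 3.2301, γ^t·E[r] = 1.107924, running G = 7.986134
t=4: π = [0.1858, 0.2212, 0.1755, 0.2209, 0.1966], E[r] = 3.2321, γ^t·E[r] = 0.776015, running G = 8.762150
t=5: π = [0.1859, 0.2210, 0.1755, 0.2211, 0.1965], E[r] = 3.2316, γ^t·E[r] = 0.543129, running G = 9.305279
t=6: π = [0.1860, 0.2211, 0.1754, 0.2210, 0.1965], E[r] = 3.2316, γ^t·E[r] = 0.380190, running G = 9.685468

G = 9.6855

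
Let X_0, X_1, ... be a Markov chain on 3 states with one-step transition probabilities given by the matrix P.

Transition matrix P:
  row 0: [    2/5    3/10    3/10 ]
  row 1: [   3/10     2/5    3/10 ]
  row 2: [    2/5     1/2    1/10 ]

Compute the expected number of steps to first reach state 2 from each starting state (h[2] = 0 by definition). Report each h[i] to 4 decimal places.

h = [3.3333, 3.3333, 0.0000]

First-step conditioning: h[2] = 0; for i ≠ 2, h[i] = 1 + Σ_k P[i][k]·h[k].
  h[0] = 1 + 2/5·h[0] + 3/10·h[1]
  h[1] = 1 + 3/10·h[0] + 2/5·h[1]
Solving the 2×2 linear system over states ≠ 2 gives exactly h = [10/3, 10/3, 0] (h[2] = 0 is the target).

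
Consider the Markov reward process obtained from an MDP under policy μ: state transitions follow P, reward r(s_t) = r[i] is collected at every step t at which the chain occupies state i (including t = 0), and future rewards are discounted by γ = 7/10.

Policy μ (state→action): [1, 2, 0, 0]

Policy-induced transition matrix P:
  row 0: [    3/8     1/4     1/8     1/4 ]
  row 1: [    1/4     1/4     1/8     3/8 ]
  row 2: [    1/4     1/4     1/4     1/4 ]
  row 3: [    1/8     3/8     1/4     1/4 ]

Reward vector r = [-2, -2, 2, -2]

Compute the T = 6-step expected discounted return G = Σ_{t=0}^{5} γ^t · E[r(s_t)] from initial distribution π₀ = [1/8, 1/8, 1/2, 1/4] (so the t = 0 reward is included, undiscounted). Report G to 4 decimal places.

t=0: π = [0.1250, 0.1250, 0.5000, 0.2500], E[r] = 0.0000, γ^t·E[r] = 0.000000, running G = 0.000000
t=1: π = [0.2344, 0.2813, 0.2188, 0.2656], E[r] = -1.1250, γ^t·E[r] = -0.787500, running G = -0.787500
t=2: π = [0.2461, 0.2832, 0.1855, 0.2852], E[r] = -1.2578, γ^t·E[r] = -0.616328, running G = -1.403828
t=3: π = [0.2451, 0.2856, 0.1838, 0.2854], E[r] = -1.2646, γ^t·E[r] = -0.433774, running G = -1.837603
t=4: π = [0.2450, 0.2857, 0.1837, 0.2857], E[r] = -1.2654, γ^t·E[r] = -0.303818, running G = -2.141420
t=5: π = [0.2449, 0.2857, 0.1837, 0.2857], E[r] = -1.2653, γ^t·E[r] = -0.212662, running G = -2.354083

G = -2.3541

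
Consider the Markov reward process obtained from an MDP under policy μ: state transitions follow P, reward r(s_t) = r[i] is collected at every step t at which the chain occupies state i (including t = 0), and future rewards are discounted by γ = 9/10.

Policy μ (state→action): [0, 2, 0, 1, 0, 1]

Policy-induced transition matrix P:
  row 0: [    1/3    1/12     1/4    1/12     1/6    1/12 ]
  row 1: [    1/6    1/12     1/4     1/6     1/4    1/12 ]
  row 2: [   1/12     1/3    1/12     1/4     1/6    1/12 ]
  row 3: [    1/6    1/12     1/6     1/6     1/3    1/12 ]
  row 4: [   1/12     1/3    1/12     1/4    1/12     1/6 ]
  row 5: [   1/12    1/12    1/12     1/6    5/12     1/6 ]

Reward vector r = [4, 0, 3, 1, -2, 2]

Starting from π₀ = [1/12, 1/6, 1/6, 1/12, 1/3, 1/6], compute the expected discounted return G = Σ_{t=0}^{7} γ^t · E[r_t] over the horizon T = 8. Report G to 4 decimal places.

G = 5.3066

t=0: π = [0.0833, 0.1667, 0.1667, 0.0833, 0.3333, 0.1667], E[r] = 0.5833, γ^t·E[r] = 0.583333, running G = 0.583333
t=1: π = [0.1250, 0.2083, 0.1319, 0.2014, 0.2083, 0.1250], E[r] = 0.9306, γ^t·E[r] = 0.837500, running G = 1.420833
t=2: π = [0.1487, 0.1684, 0.1557, 0.1846, 0.2315, 0.1111], E[r] = 1.0058, γ^t·E[r] = 0.814688, running G = 2.235521
t=3: π = [0.1499, 0.1801, 0.1516, 0.1865, 0.2200, 0.1119], E[r] = 1.0248, γ^t·E[r] = 0.747105, running G = 2.982626
t=4: π = [0.1514, 0.1762, 0.1539, 0.1851, 0.2224, 0.1110], E[r] = 1.0294, γ^t·E[r] = 0.675414, running G = 3.658040
t=5: π = [0.1513, 0.1774, 0.1534, 0.1854, 0.2214, 0.1111], E[r] = 1.0300, γ^t·E[r] = 0.608225, running G = 4.266265
t=6: π = [0.1514, 0.1770, 0.1536, 0.1853, 0.2217, 0.1110], E[r] = 1.0303, γ^t·E[r] = 0.547534, running G = 4.813799
t=7: π = [0.1514, 0.1771, 0.1535, 0.1853, 0.2216, 0.1111], E[r] = 1.0303, γ^t·E[r] = 0.492786, running G = 5.306585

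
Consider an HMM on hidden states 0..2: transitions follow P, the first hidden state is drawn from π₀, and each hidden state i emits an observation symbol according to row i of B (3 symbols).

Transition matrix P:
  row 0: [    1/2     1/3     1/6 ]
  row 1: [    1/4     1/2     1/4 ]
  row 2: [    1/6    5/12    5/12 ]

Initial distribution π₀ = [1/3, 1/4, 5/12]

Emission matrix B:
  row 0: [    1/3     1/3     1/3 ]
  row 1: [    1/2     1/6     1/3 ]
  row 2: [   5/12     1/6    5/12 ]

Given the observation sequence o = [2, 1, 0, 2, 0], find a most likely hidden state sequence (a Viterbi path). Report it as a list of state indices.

path = [0, 0, 1, 1, 1]

t=0: δ = [1.111e-01, 8.333e-02, 1.736e-01]  (obs o_0=2)
t=1: δ = [1.852e-02, 1.206e-02, 1.206e-02]  ψ = [0, 2, 2]  (obs o_1=1)
t=2: δ = [3.086e-03, 3.086e-03, 2.093e-03]  ψ = [0, 0, 2]  (obs o_2=0)
t=3: δ = [5.144e-04, 5.144e-04, 3.634e-04]  ψ = [0, 1, 2]  (obs o_3=2)
t=4: δ = [8.573e-05, 1.286e-04, 6.309e-05]  ψ = [0, 1, 2]  (obs o_4=0)
backtrack: best end state = 1; path = [0, 0, 1, 1, 1]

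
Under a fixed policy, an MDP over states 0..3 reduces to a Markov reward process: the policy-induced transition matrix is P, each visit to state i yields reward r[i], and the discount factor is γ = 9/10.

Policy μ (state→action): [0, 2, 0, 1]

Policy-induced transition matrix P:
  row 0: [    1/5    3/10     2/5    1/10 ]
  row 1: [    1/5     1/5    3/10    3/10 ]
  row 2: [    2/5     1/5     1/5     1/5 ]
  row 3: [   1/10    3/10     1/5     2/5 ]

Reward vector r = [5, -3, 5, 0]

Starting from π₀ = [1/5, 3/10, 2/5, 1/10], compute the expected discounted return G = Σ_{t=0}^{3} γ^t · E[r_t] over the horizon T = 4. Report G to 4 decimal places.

G = 6.6493

t=0: π = [0.2000, 0.3000, 0.4000, 0.1000], E[r] = 2.1000, γ^t·E[r] = 2.100000, running G = 2.100000
t=1: π = [0.2700, 0.2300, 0.2700, 0.2300], E[r] = 2.0100, γ^t·E[r] = 1.809000, running G = 3.909000
t=2: π = [0.2310, 0.2500, 0.2770, 0.2420], E[r] = 1.7900, γ^t·E[r] = 1.449900, running G = 5.358900
t=3: π = [0.2312, 0.2473, 0.2712, 0.2503], E[r] = 1.7701, γ^t·E[r] = 1.290403, running G = 6.649303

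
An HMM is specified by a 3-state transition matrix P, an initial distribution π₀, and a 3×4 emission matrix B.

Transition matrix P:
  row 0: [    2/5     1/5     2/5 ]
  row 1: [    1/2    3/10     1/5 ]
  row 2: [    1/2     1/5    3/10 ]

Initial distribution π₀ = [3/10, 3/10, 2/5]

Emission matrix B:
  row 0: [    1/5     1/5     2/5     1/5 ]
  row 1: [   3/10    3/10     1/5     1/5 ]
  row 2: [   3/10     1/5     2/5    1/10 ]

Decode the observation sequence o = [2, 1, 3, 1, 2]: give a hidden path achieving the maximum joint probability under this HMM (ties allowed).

t=0: δ = [1.200e-01, 6.000e-02, 1.600e-01]  (obs o_0=2)
t=1: δ = [1.600e-02, 9.600e-03, 9.600e-03]  ψ = [2, 2, 0]  (obs o_1=1)
t=2: δ = [1.280e-03, 6.400e-04, 6.400e-04]  ψ = [0, 0, 0]  (obs o_2=3)
t=3: δ = [1.024e-04, 7.680e-05, 1.024e-04]  ψ = [0, 0, 0]  (obs o_3=1)
t=4: δ = [2.048e-05, 4.608e-06, 1.638e-05]  ψ = [2, 1, 0]  (obs o_4=2)
backtrack: best end state = 0; path = [2, 0, 0, 2, 0]

path = [2, 0, 0, 2, 0]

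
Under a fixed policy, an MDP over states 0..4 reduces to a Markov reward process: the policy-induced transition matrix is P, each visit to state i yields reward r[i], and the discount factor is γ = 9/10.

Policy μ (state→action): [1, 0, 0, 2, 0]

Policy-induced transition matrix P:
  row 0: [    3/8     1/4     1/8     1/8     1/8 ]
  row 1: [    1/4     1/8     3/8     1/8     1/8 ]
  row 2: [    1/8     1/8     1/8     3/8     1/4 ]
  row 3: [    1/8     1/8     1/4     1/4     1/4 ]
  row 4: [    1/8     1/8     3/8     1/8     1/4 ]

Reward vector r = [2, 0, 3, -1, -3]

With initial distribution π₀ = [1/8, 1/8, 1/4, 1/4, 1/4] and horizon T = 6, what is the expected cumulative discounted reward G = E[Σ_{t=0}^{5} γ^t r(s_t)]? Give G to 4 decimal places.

G = 0.9286

t=0: π = [0.1250, 0.1250, 0.2500, 0.2500, 0.2500], E[r] = 0.0000, γ^t·E[r] = 0.000000, running G = 0.000000
t=1: π = [0.1719, 0.1406, 0.2500, 0.2188, 0.2188], E[r] = 0.2188, γ^t·E[r] = 0.196875, running G = 0.196875
t=2: π = [0.1855, 0.1465, 0.2422, 0.2148, 0.2109], E[r] = 0.2500, γ^t·E[r] = 0.202500, running G = 0.399375
t=3: π = [0.1897, 0.1482, 0.2412, 0.2124, 0.2085], E[r] = 0.2651, γ^t·E[r] = 0.193285, running G = 0.592660
t=4: π = [0.1909, 0.1487, 0.2407, 0.2119, 0.2078], E[r] = 0.2689, γ^t·E[r] = 0.176439, running G = 0.769099
t=5: π = [0.1913, 0.1489, 0.2406, 0.2117, 0.2075], E[r] = 0.2702, γ^t·E[r] = 0.159529, running G = 0.928628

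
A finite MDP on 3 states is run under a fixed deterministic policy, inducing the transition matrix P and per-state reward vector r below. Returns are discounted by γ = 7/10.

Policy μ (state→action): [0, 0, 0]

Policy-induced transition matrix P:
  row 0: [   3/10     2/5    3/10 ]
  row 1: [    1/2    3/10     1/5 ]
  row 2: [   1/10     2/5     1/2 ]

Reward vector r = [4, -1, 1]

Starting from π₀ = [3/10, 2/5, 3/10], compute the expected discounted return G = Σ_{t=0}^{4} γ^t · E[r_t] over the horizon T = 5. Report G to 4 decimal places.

t=0: π = [0.3000, 0.4000, 0.3000], E[r] = 1.1000, γ^t·E[r] = 1.100000, running G = 1.100000
t=1: π = [0.3200, 0.3600, 0.3200], E[r] = 1.2400, γ^t·E[r] = 0.868000, running G = 1.968000
t=2: π = [0.3080, 0.3640, 0.3280], E[r] = 1.1960, γ^t·E[r] = 0.586040, running G = 2.554040
t=3: π = [0.3072, 0.3636, 0.3292], E[r] = 1.1944, γ^t·E[r] = 0.409679, running G = 2.963719
t=4: π = [0.3069, 0.3636, 0.3295], E[r] = 1.1934, γ^t·E[r] = 0.286526, running G = 3.250245

G = 3.2502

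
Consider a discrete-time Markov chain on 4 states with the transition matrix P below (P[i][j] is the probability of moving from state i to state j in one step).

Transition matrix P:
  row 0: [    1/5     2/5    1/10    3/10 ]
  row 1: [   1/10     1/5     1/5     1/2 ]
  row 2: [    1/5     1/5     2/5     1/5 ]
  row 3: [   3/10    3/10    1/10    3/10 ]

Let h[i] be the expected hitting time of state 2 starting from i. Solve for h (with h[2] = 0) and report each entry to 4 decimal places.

h = [7.6730, 7.0440, 0.0000, 7.7358]

First-step conditioning: h[2] = 0; for i ≠ 2, h[i] = 1 + Σ_k P[i][k]·h[k].
  h[0] = 1 + 1/5·h[0] + 2/5·h[1] + 3/10·h[3]
  h[1] = 1 + 1/10·h[0] + 1/5·h[1] + 1/2·h[3]
  h[3] = 1 + 3/10·h[0] + 3/10·h[1] + 3/10·h[3]
Solving the 3×3 linear system over states ≠ 2 gives exactly h = [1220/159, 1120/159, 0, 410/53] (h[2] = 0 is the target).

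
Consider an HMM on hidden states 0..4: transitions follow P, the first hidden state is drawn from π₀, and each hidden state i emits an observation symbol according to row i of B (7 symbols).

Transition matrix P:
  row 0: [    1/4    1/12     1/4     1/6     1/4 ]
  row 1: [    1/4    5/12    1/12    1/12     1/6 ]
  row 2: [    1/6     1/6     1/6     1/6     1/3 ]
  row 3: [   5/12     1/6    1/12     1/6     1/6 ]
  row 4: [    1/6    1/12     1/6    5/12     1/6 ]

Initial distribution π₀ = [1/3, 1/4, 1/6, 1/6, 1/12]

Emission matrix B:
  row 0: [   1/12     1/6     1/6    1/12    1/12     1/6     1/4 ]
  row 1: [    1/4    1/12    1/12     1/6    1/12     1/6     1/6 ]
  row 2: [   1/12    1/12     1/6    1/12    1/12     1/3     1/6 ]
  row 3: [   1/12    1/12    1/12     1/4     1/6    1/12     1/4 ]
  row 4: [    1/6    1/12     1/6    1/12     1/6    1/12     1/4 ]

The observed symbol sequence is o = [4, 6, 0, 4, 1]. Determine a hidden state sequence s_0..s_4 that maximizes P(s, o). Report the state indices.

t=0: δ = [2.778e-02, 2.083e-02, 1.389e-02, 2.778e-02, 1.389e-02]  (obs o_0=4)
t=1: δ = [2.894e-03, 1.447e-03, 1.157e-03, 1.447e-03, 1.736e-03]  ψ = [3, 1, 0, 4, 0]  (obs o_1=6)
t=2: δ = [6.028e-05, 1.507e-04, 6.028e-05, 6.028e-05, 1.206e-04]  ψ = [0, 1, 0, 4, 0]  (obs o_2=0)
t=3: δ = [3.140e-06, 5.233e-06, 1.674e-06, 8.372e-06, 4.186e-06]  ψ = [1, 1, 4, 4, 1]  (obs o_3=4)
t=4: δ = [5.814e-07, 1.817e-07, 6.541e-08, 1.454e-07, 1.163e-07]  ψ = [3, 1, 0, 4, 3]  (obs o_4=1)
backtrack: best end state = 0; path = [3, 0, 4, 3, 0]

path = [3, 0, 4, 3, 0]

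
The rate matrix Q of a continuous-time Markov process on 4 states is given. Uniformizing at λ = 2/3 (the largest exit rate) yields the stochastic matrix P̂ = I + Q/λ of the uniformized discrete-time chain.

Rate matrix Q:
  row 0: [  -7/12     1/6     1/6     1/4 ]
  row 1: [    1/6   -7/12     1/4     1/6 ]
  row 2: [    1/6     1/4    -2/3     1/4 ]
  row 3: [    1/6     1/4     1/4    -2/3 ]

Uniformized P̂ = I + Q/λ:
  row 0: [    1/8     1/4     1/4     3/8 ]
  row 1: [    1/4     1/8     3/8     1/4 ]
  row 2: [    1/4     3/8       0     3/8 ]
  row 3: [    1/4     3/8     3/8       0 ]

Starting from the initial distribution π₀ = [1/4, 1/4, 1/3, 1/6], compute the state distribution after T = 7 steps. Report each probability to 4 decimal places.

π = [0.2222, 0.2778, 0.2524, 0.2476]

t=0: π = [0.2500, 0.2500, 0.3333, 0.1667]
t=1: π = [0.2188, 0.2813, 0.2188, 0.2813]
t=2: π = [0.2227, 0.2773, 0.2656, 0.2344]
t=3: π = [0.2222, 0.2778, 0.2476, 0.2524]
t=4: π = [0.2222, 0.2778, 0.2544, 0.2456]
t=5: π = [0.2222, 0.2778, 0.2518, 0.2482]
t=6: π = [0.2222, 0.2778, 0.2528, 0.2472]
t=7: π = [0.2222, 0.2778, 0.2524, 0.2476]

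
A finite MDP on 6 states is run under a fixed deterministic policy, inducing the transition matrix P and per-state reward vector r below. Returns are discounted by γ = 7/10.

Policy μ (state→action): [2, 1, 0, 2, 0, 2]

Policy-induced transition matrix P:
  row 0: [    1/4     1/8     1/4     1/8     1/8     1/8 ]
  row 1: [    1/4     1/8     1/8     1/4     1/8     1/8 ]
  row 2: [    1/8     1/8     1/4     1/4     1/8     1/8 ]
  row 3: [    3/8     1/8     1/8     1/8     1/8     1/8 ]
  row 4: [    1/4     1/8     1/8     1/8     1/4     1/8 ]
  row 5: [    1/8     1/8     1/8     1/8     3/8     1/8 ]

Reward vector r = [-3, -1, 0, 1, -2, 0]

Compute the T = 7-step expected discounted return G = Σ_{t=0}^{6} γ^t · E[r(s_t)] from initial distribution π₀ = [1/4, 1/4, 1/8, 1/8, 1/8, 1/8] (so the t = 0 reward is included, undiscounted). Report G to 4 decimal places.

G = -3.2095

t=0: π = [0.2500, 0.2500, 0.1250, 0.1250, 0.1250, 0.1250], E[r] = -1.1250, γ^t·E[r] = -1.125000, running G = -1.125000
t=1: π = [0.2344, 0.1250, 0.1719, 0.1719, 0.1719, 0.1250], E[r] = -1.0000, γ^t·E[r] = -0.700000, running G = -1.825000
t=2: π = [0.2344, 0.1250, 0.1758, 0.1621, 0.1777, 0.1250], E[r] = -1.0215, γ^t·E[r] = -0.500527, running G = -2.325527
t=3: π = [0.2327, 0.1250, 0.1763, 0.1626, 0.1785, 0.1250], E[r] = -1.0173, γ^t·E[r] = -0.348946, running G = -2.674473
t=4: π = [0.2327, 0.1250, 0.1761, 0.1627, 0.1786, 0.1250], E[r] = -1.0175, γ^t·E[r] = -0.244291, running G = -2.918764
t=5: π = [0.2327, 0.1250, 0.1761, 0.1626, 0.1786, 0.1250], E[r] = -1.0176, γ^t·E[r] = -0.171024, running G = -3.089788
t=6: π = [0.2327, 0.1250, 0.1761, 0.1626, 0.1786, 0.1250], E[r] = -1.0176, γ^t·E[r] = -0.119718, running G = -3.209506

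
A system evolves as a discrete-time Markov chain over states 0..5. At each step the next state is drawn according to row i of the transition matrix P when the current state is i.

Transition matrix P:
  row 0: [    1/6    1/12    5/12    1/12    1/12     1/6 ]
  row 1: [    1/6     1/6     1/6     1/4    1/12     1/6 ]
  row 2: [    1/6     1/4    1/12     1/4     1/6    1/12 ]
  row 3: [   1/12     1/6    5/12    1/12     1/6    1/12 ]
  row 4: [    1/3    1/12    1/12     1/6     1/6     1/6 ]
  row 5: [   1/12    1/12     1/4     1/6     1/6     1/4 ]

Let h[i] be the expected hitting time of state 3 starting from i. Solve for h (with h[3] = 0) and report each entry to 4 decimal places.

First-step conditioning: h[3] = 0; for i ≠ 3, h[i] = 1 + Σ_k P[i][k]·h[k].
  h[0] = 1 + 1/6·h[0] + 1/12·h[1] + 5/12·h[2] + 1/12·h[4] + 1/6·h[5]
  h[1] = 1 + 1/6·h[0] + 1/6·h[1] + 1/6·h[2] + 1/12·h[4] + 1/6·h[5]
  h[2] = 1 + 1/6·h[0] + 1/4·h[1] + 1/12·h[2] + 1/6·h[4] + 1/12·h[5]
  h[4] = 1 + 1/3·h[0] + 1/12·h[1] + 1/12·h[2] + 1/6·h[4] + 1/6·h[5]
  h[5] = 1 + 1/12·h[0] + 1/12·h[1] + 1/4·h[2] + 1/6·h[4] + 1/4·h[5]
Solving the 5×5 linear system over states ≠ 3 gives exactly h = [13332/2251, 11421/2251, 11451/2251, 0, 12804/2251, 12414/2251] (h[3] = 0 is the target).

h = [5.9227, 5.0737, 5.0871, 0.0000, 5.6881, 5.5149]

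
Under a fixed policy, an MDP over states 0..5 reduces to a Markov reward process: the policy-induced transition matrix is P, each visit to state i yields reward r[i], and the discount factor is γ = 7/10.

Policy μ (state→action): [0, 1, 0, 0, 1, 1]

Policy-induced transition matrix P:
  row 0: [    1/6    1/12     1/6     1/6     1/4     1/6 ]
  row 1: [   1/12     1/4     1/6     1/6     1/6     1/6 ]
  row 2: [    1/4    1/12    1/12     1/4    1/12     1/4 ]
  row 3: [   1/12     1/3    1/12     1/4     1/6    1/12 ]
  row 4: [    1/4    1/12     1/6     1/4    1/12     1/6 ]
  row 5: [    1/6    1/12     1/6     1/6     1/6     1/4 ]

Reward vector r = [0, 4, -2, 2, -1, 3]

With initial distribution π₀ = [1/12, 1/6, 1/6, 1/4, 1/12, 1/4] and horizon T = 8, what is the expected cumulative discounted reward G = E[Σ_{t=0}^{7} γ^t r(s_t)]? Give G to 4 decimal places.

t=0: π = [0.0833, 0.1667, 0.1667, 0.2500, 0.0833, 0.2500], E[r] = 1.5000, γ^t·E[r] = 1.500000, running G = 1.500000
t=1: π = [0.1528, 0.1736, 0.1319, 0.2083, 0.1528, 0.1806], E[r] = 1.2361, γ^t·E[r] = 0.865278, running G = 2.365278
t=2: π = [0.1586, 0.1644, 0.1383, 0.2078, 0.1557, 0.1753], E[r] = 1.1667, γ^t·E[r] = 0.571667, running G = 2.936944
t=3: π = [0.1602, 0.1627, 0.1378, 0.2085, 0.1554, 0.1755], E[r] = 1.1630, γ^t·E[r] = 0.398926, running G = 3.335871
t=4: π = [0.1602, 0.1626, 0.1378, 0.2085, 0.1556, 0.1754], E[r] = 1.1622, γ^t·E[r] = 0.279049, running G = 3.614919
t=5: π = [0.1602, 0.1625, 0.1378, 0.2085, 0.1556, 0.1754], E[r] = 1.1622, γ^t·E[r] = 0.195324, running G = 3.810243
t=6: π = [0.1602, 0.1625, 0.1378, 0.2085, 0.1556, 0.1754], E[r] = 1.1622, γ^t·E[r] = 0.136727, running G = 3.946970
t=7: π = [0.1602, 0.1625, 0.1378, 0.2085, 0.1556, 0.1754], E[r] = 1.1622, γ^t·E[r] = 0.095709, running G = 4.042678

G = 4.0427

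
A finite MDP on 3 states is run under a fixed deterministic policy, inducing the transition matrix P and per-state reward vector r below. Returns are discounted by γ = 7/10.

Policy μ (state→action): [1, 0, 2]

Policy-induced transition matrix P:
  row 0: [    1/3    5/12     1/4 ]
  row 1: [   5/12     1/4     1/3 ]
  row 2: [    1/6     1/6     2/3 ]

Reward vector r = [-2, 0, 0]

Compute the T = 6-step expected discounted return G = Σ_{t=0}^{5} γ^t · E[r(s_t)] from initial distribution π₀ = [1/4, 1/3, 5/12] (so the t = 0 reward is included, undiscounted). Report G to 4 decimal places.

G = -1.5999

t=0: π = [0.2500, 0.3333, 0.4167], E[r] = -0.5000, γ^t·E[r] = -0.500000, running G = -0.500000
t=1: π = [0.2917, 0.2569, 0.4514], E[r] = -0.5833, γ^t·E[r] = -0.408333, running G = -0.908333
t=2: π = [0.2795, 0.2610, 0.4595], E[r] = -0.5590, γ^t·E[r] = -0.273924, running G = -1.182257
t=3: π = [0.2785, 0.2583, 0.4632], E[r] = -0.5570, γ^t·E[r] = -0.191052, running G = -1.373309
t=4: π = [0.2777, 0.2578, 0.4645], E[r] = -0.5553, γ^t·E[r] = -0.133331, running G = -1.506640
t=5: π = [0.2774, 0.2576, 0.4650], E[r] = -0.5548, γ^t·E[r] = -0.093244, running G = -1.599884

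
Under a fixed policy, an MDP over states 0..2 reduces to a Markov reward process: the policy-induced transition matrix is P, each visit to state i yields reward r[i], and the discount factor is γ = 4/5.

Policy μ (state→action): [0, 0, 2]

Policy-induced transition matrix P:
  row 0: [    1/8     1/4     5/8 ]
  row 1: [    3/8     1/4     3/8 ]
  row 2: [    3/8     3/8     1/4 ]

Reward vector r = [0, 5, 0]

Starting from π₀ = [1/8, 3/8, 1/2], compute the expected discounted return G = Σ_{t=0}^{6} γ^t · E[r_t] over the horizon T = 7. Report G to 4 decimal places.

G = 6.3343

t=0: π = [0.1250, 0.3750, 0.5000], E[r] = 1.8750, γ^t·E[r] = 1.875000, running G = 1.875000
t=1: π = [0.3438, 0.3125, 0.3438], E[r] = 1.5625, γ^t·E[r] = 1.250000, running G = 3.125000
t=2: π = [0.2891, 0.2930, 0.4180], E[r] = 1.4648, γ^t·E[r] = 0.937500, running G = 4.062500
t=3: π = [0.3027, 0.3022, 0.3950], E[r] = 1.5112, γ^t·E[r] = 0.773750, running G = 4.836250
t=4: π = [0.2993, 0.2994, 0.4013], E[r] = 1.4969, γ^t·E[r] = 0.613125, running G = 5.449375
t=5: π = [0.3002, 0.3002, 0.3997], E[r] = 1.5008, γ^t·E[r] = 0.491788, running G = 5.941163
t=6: π = [0.3000, 0.3000, 0.4001], E[r] = 1.4998, γ^t·E[r] = 0.393161, running G = 6.334324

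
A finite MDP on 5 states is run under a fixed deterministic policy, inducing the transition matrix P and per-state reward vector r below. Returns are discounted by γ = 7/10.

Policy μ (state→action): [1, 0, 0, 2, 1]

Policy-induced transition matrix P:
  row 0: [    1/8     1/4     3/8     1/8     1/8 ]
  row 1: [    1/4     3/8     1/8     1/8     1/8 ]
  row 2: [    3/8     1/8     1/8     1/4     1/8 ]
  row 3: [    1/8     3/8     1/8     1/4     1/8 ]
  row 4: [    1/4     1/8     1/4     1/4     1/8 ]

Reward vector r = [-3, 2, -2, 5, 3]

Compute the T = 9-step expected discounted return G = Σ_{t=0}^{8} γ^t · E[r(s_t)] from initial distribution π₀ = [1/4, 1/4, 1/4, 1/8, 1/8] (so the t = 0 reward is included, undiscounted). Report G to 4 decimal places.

t=0: π = [0.2500, 0.2500, 0.2500, 0.1250, 0.1250], E[r] = 0.2500, γ^t·E[r] = 0.250000, running G = 0.250000
t=1: π = [0.2344, 0.2500, 0.2031, 0.1875, 0.1250], E[r] = 0.7031, γ^t·E[r] = 0.492188, running G = 0.742188
t=2: π = [0.2227, 0.2637, 0.1992, 0.1895, 0.1250], E[r] = 0.7832, γ^t·E[r] = 0.383770, running G = 1.125957
t=3: π = [0.2234, 0.2661, 0.1963, 0.1892, 0.1250], E[r] = 0.7905, γ^t·E[r] = 0.271151, running G = 1.397108
t=4: π = [0.2230, 0.2668, 0.1965, 0.1888, 0.1250], E[r] = 0.7907, γ^t·E[r] = 0.189857, running G = 1.586965
t=5: π = [0.2231, 0.2668, 0.1964, 0.1888, 0.1250], E[r] = 0.7905, γ^t·E[r] = 0.132852, running G = 1.719817
t=6: π = [0.2231, 0.2668, 0.1964, 0.1888, 0.1250], E[r] = 0.7904, γ^t·E[r] = 0.092991, running G = 1.812808
t=7: π = [0.2231, 0.2668, 0.1964, 0.1888, 0.1250], E[r] = 0.7904, γ^t·E[r] = 0.065093, running G = 1.877901
t=8: π = [0.2231, 0.2668, 0.1964, 0.1888, 0.1250], E[r] = 0.7904, γ^t·E[r] = 0.045565, running G = 1.923466

G = 1.9235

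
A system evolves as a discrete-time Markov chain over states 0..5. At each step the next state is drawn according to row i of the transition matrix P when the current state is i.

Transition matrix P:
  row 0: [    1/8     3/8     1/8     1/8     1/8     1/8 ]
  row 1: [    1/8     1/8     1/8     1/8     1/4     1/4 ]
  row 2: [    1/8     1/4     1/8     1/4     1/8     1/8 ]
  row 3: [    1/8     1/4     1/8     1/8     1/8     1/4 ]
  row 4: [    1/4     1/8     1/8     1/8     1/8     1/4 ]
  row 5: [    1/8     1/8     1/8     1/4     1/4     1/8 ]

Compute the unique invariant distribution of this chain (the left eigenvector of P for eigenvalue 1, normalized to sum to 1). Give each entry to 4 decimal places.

π = [0.1467, 0.1979, 0.1250, 0.1646, 0.1737, 0.1920]

Balance equations π_j = Σ_i π_i·P[i][j]:
  π_0 = 1/8·π_0 + 1/8·π_1 + 1/8·π_2 + 1/8·π_3 + 1/4·π_4 + 1/8·π_5
  π_1 = 3/8·π_0 + 1/8·π_1 + 1/4·π_2 + 1/4·π_3 + 1/8·π_4 + 1/8·π_5
  π_2 = 1/8·π_0 + 1/8·π_1 + 1/8·π_2 + 1/8·π_3 + 1/8·π_4 + 1/8·π_5
  π_3 = 1/8·π_0 + 1/8·π_1 + 1/4·π_2 + 1/8·π_3 + 1/8·π_4 + 1/4·π_5
  π_4 = 1/8·π_0 + 1/4·π_1 + 1/8·π_2 + 1/8·π_3 + 1/8·π_4 + 1/4·π_5
  normalize: π_0 + π_1 + π_2 + π_3 + π_4 + π_5 = 1
Solving the linear system gives exactly π = [771/5255, 8319/42040, 1/8, 6921/42040, 913/5255, 8073/42040].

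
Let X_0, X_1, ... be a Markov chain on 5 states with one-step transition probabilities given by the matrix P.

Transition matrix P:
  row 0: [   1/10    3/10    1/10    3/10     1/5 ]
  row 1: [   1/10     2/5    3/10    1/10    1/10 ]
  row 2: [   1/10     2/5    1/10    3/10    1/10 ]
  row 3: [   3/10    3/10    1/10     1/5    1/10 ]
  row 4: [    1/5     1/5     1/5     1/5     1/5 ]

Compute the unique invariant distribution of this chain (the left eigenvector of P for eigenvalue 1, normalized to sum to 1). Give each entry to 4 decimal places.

Balance equations π_j = Σ_i π_i·P[i][j]:
  π_0 = 1/10·π_0 + 1/10·π_1 + 1/10·π_2 + 3/10·π_3 + 1/5·π_4
  π_1 = 3/10·π_0 + 2/5·π_1 + 2/5·π_2 + 3/10·π_3 + 1/5·π_4
  π_2 = 1/10·π_0 + 3/10·π_1 + 1/10·π_2 + 1/10·π_3 + 1/5·π_4
  π_3 = 3/10·π_0 + 1/10·π_1 + 3/10·π_2 + 1/5·π_3 + 1/5·π_4
  normalize: π_0 + π_1 + π_2 + π_3 + π_4 = 1
Solving the linear system gives exactly π = [122/799, 271/799, 433/2397, 478/2397, 307/2397].

π = [0.1527, 0.3392, 0.1806, 0.1994, 0.1281]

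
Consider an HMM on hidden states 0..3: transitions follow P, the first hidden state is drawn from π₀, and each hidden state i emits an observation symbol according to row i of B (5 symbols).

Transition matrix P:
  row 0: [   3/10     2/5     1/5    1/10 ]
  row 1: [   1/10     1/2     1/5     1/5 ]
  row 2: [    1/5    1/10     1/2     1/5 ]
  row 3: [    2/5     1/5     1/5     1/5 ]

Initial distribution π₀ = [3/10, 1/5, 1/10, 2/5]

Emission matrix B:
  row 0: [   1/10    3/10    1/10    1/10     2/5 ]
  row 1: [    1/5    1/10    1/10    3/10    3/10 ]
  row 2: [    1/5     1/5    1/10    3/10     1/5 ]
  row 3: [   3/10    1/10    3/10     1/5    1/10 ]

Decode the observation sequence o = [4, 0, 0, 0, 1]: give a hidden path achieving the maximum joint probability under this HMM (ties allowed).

t=0: δ = [1.200e-01, 6.000e-02, 2.000e-02, 4.000e-02]  (obs o_0=4)
t=1: δ = [3.600e-03, 9.600e-03, 4.800e-03, 3.600e-03]  ψ = [0, 0, 0, 0]  (obs o_1=0)
t=2: δ = [1.440e-04, 9.600e-04, 4.800e-04, 5.760e-04]  ψ = [3, 1, 2, 1]  (obs o_2=0)
t=3: δ = [2.304e-05, 9.600e-05, 4.800e-05, 5.760e-05]  ψ = [3, 1, 2, 1]  (obs o_3=0)
t=4: δ = [6.912e-06, 4.800e-06, 4.800e-06, 1.920e-06]  ψ = [3, 1, 2, 1]  (obs o_4=1)
backtrack: best end state = 0; path = [0, 1, 1, 3, 0]

path = [0, 1, 1, 3, 0]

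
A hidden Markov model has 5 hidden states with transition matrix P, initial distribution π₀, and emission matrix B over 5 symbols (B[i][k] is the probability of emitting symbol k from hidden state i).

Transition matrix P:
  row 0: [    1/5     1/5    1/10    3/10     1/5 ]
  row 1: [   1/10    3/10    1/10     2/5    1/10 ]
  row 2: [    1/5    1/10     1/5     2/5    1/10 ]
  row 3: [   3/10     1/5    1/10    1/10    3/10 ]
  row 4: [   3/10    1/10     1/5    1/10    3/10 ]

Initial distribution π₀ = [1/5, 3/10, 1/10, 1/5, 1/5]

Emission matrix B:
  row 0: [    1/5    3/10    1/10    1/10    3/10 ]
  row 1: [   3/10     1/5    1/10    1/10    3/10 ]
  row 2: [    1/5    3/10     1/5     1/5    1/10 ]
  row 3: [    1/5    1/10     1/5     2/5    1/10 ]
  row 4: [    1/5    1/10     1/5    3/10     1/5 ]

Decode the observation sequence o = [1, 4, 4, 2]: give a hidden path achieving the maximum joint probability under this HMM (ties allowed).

path = [1, 1, 1, 3]

t=0: δ = [6.000e-02, 6.000e-02, 3.000e-02, 2.000e-02, 2.000e-02]  (obs o_0=1)
t=1: δ = [3.600e-03, 5.400e-03, 6.000e-04, 2.400e-03, 2.400e-03]  ψ = [0, 1, 0, 1, 0]  (obs o_1=4)
t=2: δ = [2.160e-04, 4.860e-04, 5.400e-05, 2.160e-04, 1.440e-04]  ψ = [0, 1, 1, 1, 0]  (obs o_2=4)
t=3: δ = [6.480e-06, 1.458e-05, 9.720e-06, 3.888e-05, 1.296e-05]  ψ = [3, 1, 1, 1, 3]  (obs o_3=2)
backtrack: best end state = 3; path = [1, 1, 1, 3]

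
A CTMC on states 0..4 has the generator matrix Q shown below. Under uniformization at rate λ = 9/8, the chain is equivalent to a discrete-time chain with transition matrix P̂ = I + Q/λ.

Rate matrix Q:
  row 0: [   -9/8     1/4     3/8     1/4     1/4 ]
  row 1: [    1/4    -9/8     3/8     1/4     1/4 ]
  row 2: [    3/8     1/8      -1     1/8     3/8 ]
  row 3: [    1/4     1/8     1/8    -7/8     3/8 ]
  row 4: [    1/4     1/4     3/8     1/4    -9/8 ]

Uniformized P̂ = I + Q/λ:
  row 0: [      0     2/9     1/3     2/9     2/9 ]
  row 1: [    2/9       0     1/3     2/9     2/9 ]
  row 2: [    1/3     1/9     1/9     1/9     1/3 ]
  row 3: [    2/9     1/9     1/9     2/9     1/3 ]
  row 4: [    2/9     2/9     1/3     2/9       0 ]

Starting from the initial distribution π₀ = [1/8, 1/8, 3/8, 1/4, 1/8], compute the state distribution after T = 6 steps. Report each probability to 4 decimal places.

t=0: π = [0.1250, 0.1250, 0.3750, 0.2500, 0.1250]
t=1: π = [0.2361, 0.1250, 0.1944, 0.1806, 0.2639]
t=2: π = [0.1914, 0.1528, 0.2500, 0.2006, 0.2052]
t=3: π = [0.2075, 0.1382, 0.2332, 0.1944, 0.2267]
t=4: π = [0.2020, 0.1440, 0.2383, 0.1963, 0.2194]
t=5: π = [0.2038, 0.1419, 0.2368, 0.1957, 0.2218]
t=6: π = [0.2032, 0.1426, 0.2372, 0.1959, 0.2210]

π = [0.2032, 0.1426, 0.2372, 0.1959, 0.2210]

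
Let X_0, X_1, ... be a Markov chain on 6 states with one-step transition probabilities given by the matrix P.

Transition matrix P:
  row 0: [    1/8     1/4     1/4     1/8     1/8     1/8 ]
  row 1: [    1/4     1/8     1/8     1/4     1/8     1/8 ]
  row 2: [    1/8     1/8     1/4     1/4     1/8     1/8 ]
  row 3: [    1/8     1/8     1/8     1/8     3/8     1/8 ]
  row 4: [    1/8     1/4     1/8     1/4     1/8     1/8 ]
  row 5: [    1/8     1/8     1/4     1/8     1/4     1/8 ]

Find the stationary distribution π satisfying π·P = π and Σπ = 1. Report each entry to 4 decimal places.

π = [0.1459, 0.1668, 0.1816, 0.1921, 0.1887, 0.1250]

Balance equations π_j = Σ_i π_i·P[i][j]:
  π_0 = 1/8·π_0 + 1/4·π_1 + 1/8·π_2 + 1/8·π_3 + 1/8·π_4 + 1/8·π_5
  π_1 = 1/4·π_0 + 1/8·π_1 + 1/8·π_2 + 1/8·π_3 + 1/4·π_4 + 1/8·π_5
  π_2 = 1/4·π_0 + 1/8·π_1 + 1/4·π_2 + 1/8·π_3 + 1/8·π_4 + 1/4·π_5
  π_3 = 1/8·π_0 + 1/4·π_1 + 1/4·π_2 + 1/8·π_3 + 1/4·π_4 + 1/8·π_5
  π_4 = 1/8·π_0 + 1/8·π_1 + 1/8·π_2 + 3/8·π_3 + 1/8·π_4 + 1/4·π_5
  normalize: π_0 + π_1 + π_2 + π_3 + π_4 + π_5 = 1
Solving the linear system gives exactly π = [5295/36304, 757/4538, 6591/36304, 6975/36304, 6849/36304, 1/8].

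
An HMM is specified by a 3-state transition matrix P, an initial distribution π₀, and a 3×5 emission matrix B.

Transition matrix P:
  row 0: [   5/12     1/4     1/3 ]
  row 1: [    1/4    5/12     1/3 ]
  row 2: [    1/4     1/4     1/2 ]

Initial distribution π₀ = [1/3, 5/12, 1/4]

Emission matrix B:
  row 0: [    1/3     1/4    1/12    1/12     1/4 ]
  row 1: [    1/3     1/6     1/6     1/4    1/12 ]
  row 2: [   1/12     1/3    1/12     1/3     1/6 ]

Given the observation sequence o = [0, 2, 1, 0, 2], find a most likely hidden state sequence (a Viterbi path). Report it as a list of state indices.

t=0: δ = [1.111e-01, 1.389e-01, 2.083e-02]  (obs o_0=0)
t=1: δ = [3.858e-03, 9.645e-03, 3.858e-03]  ψ = [0, 1, 1]  (obs o_1=2)
t=2: δ = [6.028e-04, 6.698e-04, 1.072e-03]  ψ = [1, 1, 1]  (obs o_2=1)
t=3: δ = [8.931e-05, 9.303e-05, 4.465e-05]  ψ = [2, 1, 2]  (obs o_3=0)
t=4: δ = [3.101e-06, 6.460e-06, 2.584e-06]  ψ = [0, 1, 1]  (obs o_4=2)
backtrack: best end state = 1; path = [1, 1, 1, 1, 1]

path = [1, 1, 1, 1, 1]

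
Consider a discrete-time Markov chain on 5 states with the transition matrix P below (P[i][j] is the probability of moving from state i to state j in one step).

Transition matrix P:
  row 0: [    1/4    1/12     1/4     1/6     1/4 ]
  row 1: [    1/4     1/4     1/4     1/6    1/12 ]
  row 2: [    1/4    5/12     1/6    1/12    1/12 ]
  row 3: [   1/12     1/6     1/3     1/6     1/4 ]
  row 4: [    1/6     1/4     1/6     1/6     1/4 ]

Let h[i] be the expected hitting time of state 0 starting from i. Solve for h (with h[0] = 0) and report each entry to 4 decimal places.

First-step conditioning: h[0] = 0; for i ≠ 0, h[i] = 1 + Σ_k P[i][k]·h[k].
  h[1] = 1 + 1/4·h[1] + 1/4·h[2] + 1/6·h[3] + 1/12·h[4]
  h[2] = 1 + 5/12·h[1] + 1/6·h[2] + 1/12·h[3] + 1/12·h[4]
  h[3] = 1 + 1/6·h[1] + 1/3·h[2] + 1/6·h[3] + 1/4·h[4]
  h[4] = 1 + 1/4·h[1] + 1/6·h[2] + 1/6·h[3] + 1/4·h[4]
Solving the 4×4 linear system over states ≠ 0 gives exactly h = [0, 2688/577, 18552/4039, 22248/4039, 20724/4039] (h[0] = 0 is the target).

h = [0.0000, 4.6586, 4.5932, 5.5083, 5.1310]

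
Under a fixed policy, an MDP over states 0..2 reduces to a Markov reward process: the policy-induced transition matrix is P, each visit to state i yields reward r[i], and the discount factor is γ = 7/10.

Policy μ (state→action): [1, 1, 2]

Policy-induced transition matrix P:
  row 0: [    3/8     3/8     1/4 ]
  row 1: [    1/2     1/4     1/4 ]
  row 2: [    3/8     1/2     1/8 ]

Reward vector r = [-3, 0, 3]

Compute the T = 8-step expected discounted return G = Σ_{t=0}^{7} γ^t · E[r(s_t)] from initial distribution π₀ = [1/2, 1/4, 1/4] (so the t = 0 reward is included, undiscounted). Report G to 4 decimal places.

G = -2.0000

t=0: π = [0.5000, 0.2500, 0.2500], E[r] = -0.7500, γ^t·E[r] = -0.750000, running G = -0.750000
t=1: π = [0.4063, 0.3750, 0.2188], E[r] = -0.5625, γ^t·E[r] = -0.393750, running G = -1.143750
t=2: π = [0.4219, 0.3555, 0.2227], E[r] = -0.5977, γ^t·E[r] = -0.292852, running G = -1.436602
t=3: π = [0.4194, 0.3584, 0.2222], E[r] = -0.5918, γ^t·E[r] = -0.202986, running G = -1.639588
t=4: π = [0.4198, 0.3580, 0.2222], E[r] = -0.5927, γ^t·E[r] = -0.142310, running G = -1.781898
t=5: π = [0.4197, 0.3580, 0.2222], E[r] = -0.5926, γ^t·E[r] = -0.099594, running G = -1.881492
t=6: π = [0.4198, 0.3580, 0.2222], E[r] = -0.5926, γ^t·E[r] = -0.069718, running G = -1.951210
t=7: π = [0.4198, 0.3580, 0.2222], E[r] = -0.5926, γ^t·E[r] = -0.048803, running G = -2.000013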